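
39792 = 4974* 8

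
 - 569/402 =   -  2 + 235/402 = - 1.42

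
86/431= 86/431 = 0.20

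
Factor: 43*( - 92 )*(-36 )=142416= 2^4 * 3^2*23^1 * 43^1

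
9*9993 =89937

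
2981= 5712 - 2731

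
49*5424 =265776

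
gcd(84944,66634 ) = 2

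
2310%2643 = 2310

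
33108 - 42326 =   -  9218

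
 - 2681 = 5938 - 8619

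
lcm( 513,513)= 513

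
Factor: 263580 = 2^2*3^1*5^1*23^1*191^1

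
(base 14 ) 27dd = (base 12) 40BB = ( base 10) 7055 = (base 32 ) 6sf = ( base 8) 15617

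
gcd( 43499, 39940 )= 1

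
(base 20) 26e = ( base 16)3a6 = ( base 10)934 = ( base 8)1646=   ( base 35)qo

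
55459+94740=150199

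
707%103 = 89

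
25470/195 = 130 + 8/13 = 130.62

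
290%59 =54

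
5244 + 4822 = 10066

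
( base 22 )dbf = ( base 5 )202144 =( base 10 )6549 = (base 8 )14625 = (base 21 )ehi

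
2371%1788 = 583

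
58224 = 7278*8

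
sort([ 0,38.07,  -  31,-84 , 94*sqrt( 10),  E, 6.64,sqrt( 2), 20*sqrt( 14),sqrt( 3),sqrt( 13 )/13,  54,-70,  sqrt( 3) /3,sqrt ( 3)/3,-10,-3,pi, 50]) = [ - 84  ,  -  70,-31 ,  -  10, -3, 0,  sqrt ( 13 )/13, sqrt( 3) /3,sqrt(3 ) /3,sqrt(2),sqrt( 3), E,pi,  6.64 , 38.07,  50,54 , 20 *sqrt(14 ),  94*sqrt( 10) ] 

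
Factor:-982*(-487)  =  478234  =  2^1 * 487^1 * 491^1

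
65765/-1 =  - 65765 + 0/1 = - 65765.00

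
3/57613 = 3/57613 =0.00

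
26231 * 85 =2229635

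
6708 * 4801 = 32205108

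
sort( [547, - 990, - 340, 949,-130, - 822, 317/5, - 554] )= [ - 990, - 822, - 554, - 340, - 130 , 317/5 , 547, 949 ]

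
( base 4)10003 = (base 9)317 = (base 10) 259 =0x103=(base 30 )8j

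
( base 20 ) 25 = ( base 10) 45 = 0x2d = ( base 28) 1H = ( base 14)33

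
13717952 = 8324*1648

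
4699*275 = 1292225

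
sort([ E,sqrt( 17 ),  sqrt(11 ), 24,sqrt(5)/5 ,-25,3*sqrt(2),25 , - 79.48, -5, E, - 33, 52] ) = [ - 79.48, - 33,  -  25, - 5,sqrt(5)/5,  E,E, sqrt (11), sqrt( 17),  3*sqrt( 2), 24,25, 52] 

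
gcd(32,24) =8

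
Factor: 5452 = 2^2*29^1*47^1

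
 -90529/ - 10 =90529/10 =9052.90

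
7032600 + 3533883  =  10566483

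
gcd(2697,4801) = 1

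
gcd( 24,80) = 8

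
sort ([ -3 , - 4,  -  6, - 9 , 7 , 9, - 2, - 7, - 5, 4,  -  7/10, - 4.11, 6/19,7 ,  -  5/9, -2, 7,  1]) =[ - 9, - 7, - 6 , - 5,  -  4.11, - 4, - 3, - 2 , - 2, - 7/10, - 5/9,6/19,1,  4,7,7,  7, 9 ]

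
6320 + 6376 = 12696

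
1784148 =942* 1894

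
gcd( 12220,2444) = 2444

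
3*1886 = 5658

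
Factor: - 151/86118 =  - 2^( - 1 )*3^(-1 )*31^( - 1)* 151^1*463^( - 1 )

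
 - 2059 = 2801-4860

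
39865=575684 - 535819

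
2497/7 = 2497/7 = 356.71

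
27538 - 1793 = 25745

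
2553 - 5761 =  - 3208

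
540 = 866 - 326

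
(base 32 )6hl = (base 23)cfg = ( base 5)203314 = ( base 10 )6709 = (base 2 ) 1101000110101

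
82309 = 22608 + 59701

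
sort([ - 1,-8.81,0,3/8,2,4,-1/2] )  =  [  -  8.81,  -  1, -1/2, 0, 3/8,2, 4]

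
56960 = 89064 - 32104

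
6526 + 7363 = 13889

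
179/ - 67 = -3+ 22/67 = -2.67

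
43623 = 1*43623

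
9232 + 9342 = 18574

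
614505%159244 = 136773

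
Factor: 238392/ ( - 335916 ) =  - 2^1*11^1*31^( - 1) = - 22/31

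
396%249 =147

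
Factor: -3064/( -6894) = 2^2*3^( -2) =4/9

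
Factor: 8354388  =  2^2*3^1*7^1*271^1* 367^1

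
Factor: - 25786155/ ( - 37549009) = 3^1*5^1*73^1*179^( - 1)*23549^1 * 209771^( - 1 )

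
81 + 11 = 92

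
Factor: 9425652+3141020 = 2^4*17^1*47^1*983^1 = 12566672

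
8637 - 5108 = 3529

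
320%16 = 0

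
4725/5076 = 175/188 = 0.93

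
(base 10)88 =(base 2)1011000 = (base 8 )130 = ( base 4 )1120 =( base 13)6a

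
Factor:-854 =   -  2^1*7^1 * 61^1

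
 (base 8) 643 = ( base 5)3134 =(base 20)10j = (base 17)17b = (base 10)419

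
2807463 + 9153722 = 11961185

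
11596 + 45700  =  57296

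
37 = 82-45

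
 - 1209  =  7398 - 8607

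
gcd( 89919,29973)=29973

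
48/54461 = 48/54461 = 0.00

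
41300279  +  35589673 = 76889952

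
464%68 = 56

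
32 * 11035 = 353120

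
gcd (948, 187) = 1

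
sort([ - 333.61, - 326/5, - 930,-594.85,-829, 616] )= [ - 930, - 829,-594.85, - 333.61, - 326/5, 616 ] 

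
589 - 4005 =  - 3416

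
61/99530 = 61/99530  =  0.00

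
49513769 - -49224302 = 98738071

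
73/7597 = 73/7597 = 0.01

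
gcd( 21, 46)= 1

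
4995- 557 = 4438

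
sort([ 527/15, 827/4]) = [ 527/15,827/4]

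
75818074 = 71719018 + 4099056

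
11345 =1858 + 9487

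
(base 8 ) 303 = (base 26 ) 7d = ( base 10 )195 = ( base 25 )7K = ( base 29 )6L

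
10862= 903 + 9959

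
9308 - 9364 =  - 56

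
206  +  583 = 789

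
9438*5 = 47190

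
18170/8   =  2271 + 1/4 = 2271.25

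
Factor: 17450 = 2^1*5^2*349^1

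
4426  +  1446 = 5872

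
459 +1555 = 2014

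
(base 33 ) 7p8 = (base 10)8456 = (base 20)112G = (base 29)a1h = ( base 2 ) 10000100001000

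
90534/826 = 109 + 250/413 = 109.61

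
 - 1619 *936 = -1515384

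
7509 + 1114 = 8623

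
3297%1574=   149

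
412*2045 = 842540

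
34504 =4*8626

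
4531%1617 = 1297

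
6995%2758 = 1479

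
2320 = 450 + 1870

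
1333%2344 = 1333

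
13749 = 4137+9612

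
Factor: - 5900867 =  - 7^1*842981^1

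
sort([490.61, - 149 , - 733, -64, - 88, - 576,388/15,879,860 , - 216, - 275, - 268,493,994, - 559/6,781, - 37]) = [- 733, - 576, - 275, - 268, -216, - 149, - 559/6, - 88, - 64, - 37 , 388/15,  490.61,493 , 781, 860 , 879,994]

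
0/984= 0= 0.00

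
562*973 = 546826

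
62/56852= 31/28426 = 0.00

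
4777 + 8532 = 13309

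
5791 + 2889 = 8680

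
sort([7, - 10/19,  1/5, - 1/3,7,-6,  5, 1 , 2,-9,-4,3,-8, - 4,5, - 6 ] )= [  -  9, - 8,-6, - 6,-4, - 4,- 10/19, - 1/3, 1/5,1, 2, 3,5, 5,  7,7 ]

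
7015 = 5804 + 1211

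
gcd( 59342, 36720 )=2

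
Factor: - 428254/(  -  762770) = 233/415 = 5^(-1 )*83^( - 1 )*233^1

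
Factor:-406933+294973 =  - 2^3*3^2*5^1*311^1 = - 111960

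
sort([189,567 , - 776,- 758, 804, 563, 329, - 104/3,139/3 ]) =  [ - 776,- 758,  -  104/3, 139/3, 189, 329, 563, 567  ,  804] 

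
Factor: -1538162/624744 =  - 769081/312372 = - 2^(-2) *3^( - 2)*8677^( - 1)*769081^1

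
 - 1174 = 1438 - 2612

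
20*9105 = 182100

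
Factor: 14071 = 14071^1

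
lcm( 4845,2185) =111435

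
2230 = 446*5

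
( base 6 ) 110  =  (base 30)1C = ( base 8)52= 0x2a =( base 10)42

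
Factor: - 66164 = -2^2*7^1 * 17^1*139^1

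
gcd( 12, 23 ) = 1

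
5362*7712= 41351744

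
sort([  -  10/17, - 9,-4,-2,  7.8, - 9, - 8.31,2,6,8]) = [  -  9,-9, - 8.31,  -  4, - 2, - 10/17,  2,6,7.8 , 8 ]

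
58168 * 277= 16112536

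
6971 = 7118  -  147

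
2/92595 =2/92595 = 0.00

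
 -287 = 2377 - 2664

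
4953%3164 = 1789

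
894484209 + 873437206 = 1767921415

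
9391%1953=1579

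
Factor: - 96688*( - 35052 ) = 2^6*3^1*23^1*127^1*6043^1 = 3389107776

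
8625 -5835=2790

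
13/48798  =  13/48798= 0.00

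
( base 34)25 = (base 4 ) 1021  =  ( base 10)73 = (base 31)2b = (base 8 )111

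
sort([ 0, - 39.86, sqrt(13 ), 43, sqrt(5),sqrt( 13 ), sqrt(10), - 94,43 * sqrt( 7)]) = [ - 94, -39.86, 0,sqrt( 5 ), sqrt ( 10),sqrt(13), sqrt(13 ), 43, 43*sqrt(7)]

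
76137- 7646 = 68491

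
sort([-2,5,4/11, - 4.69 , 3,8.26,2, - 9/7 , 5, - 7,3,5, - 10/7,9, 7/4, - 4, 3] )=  [ - 7 , - 4.69, - 4, - 2, - 10/7, -9/7, 4/11,7/4,2, 3,3,3,5, 5,5, 8.26,9 ]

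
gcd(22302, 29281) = 7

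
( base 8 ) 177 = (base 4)1333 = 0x7F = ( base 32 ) 3v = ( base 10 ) 127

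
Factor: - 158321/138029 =  -  17^1*67^1*83^( - 1)*139^1*1663^( - 1 )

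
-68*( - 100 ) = 6800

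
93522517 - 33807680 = 59714837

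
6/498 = 1/83= 0.01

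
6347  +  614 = 6961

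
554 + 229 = 783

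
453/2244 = 151/748 = 0.20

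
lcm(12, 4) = 12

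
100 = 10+90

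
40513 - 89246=- 48733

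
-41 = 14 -55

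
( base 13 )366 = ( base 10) 591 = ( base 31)J2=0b1001001111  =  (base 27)LO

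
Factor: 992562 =2^1 * 3^1 * 17^1*37^1 *263^1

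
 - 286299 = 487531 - 773830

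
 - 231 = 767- 998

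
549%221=107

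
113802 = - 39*(-2918) 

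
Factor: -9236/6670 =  - 2^1*5^ ( - 1)*23^( -1 )*29^(  -  1 )*2309^1 =-4618/3335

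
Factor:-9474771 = -3^1 * 3158257^1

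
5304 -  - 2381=7685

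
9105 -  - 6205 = 15310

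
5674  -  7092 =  - 1418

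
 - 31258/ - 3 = 31258/3 =10419.33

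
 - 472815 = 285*(  -  1659 ) 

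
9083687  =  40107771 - 31024084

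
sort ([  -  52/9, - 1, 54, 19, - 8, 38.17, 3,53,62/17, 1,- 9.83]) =[ - 9.83,  -  8, - 52/9,  -  1, 1, 3,62/17, 19,38.17, 53,54]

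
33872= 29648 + 4224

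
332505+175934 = 508439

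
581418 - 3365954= - 2784536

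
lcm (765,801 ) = 68085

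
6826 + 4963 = 11789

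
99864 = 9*11096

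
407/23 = 407/23 = 17.70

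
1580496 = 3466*456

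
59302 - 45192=14110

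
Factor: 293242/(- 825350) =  - 5^( - 2 )*17^( - 1)*151^1 = -151/425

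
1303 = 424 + 879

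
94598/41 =2307 + 11/41 = 2307.27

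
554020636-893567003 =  - 339546367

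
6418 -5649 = 769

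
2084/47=2084/47 = 44.34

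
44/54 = 22/27=0.81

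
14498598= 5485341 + 9013257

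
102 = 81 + 21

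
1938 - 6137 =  - 4199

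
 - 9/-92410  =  9/92410  =  0.00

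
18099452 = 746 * 24262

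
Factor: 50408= 2^3*6301^1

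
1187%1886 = 1187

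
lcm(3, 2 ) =6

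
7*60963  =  426741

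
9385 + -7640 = 1745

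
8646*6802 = 58810092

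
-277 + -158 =  -  435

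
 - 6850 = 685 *( - 10) 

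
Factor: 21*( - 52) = -2^2*3^1*7^1*13^1 = - 1092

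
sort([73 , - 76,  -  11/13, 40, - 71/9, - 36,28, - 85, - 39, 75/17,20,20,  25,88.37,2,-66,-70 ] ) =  [ - 85,-76, - 70,- 66, - 39,-36, - 71/9, - 11/13,2,75/17,20, 20, 25,28,40,73,88.37] 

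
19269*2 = 38538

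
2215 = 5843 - 3628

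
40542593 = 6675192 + 33867401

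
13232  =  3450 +9782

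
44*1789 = 78716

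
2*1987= 3974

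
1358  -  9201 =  - 7843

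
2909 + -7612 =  - 4703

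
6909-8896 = -1987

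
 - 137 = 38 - 175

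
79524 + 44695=124219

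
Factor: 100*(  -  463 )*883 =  - 2^2*5^2*463^1*883^1=   - 40882900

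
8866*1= 8866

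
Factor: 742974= 2^1 *3^1*123829^1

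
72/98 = 36/49 = 0.73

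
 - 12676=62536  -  75212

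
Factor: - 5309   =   - 5309^1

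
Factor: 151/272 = 2^(- 4)*17^( - 1)*151^1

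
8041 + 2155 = 10196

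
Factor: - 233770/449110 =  - 241/463 = - 241^1*463^( - 1)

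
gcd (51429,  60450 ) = 93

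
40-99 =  - 59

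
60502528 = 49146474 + 11356054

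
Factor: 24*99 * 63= 149688 = 2^3*3^5*7^1 * 11^1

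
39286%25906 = 13380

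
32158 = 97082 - 64924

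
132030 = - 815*( - 162 )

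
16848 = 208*81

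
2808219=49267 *57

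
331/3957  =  331/3957 = 0.08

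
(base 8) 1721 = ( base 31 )10G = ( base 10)977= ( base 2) 1111010001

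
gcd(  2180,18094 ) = 218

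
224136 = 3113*72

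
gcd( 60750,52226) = 2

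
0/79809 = 0=0.00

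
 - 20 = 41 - 61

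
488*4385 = 2139880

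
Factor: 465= 3^1*5^1*31^1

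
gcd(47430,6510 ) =930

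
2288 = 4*572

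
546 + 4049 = 4595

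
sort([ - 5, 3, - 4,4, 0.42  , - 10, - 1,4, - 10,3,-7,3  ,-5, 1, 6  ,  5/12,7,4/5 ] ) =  [ - 10, - 10, - 7, - 5, - 5, - 4,-1,  5/12,0.42,4/5, 1, 3, 3 , 3, 4, 4, 6,7 ]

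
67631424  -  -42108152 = 109739576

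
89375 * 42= 3753750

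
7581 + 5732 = 13313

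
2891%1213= 465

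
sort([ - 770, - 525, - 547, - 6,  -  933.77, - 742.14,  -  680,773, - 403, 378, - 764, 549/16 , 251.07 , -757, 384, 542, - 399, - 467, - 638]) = [- 933.77, -770, - 764 , - 757, - 742.14, - 680, -638, - 547, - 525, - 467,-403, - 399, - 6, 549/16,251.07,378,  384, 542,773]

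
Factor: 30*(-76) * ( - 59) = 2^3*3^1*5^1*19^1*59^1  =  134520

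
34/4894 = 17/2447 = 0.01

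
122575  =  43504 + 79071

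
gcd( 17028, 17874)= 18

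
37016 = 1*37016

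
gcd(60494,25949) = 7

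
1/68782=1/68782 = 0.00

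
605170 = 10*60517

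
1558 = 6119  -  4561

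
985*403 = 396955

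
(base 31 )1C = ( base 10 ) 43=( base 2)101011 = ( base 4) 223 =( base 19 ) 25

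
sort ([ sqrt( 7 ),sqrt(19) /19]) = [ sqrt( 19 )/19,sqrt( 7) ] 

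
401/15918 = 401/15918 = 0.03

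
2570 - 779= 1791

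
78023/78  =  78023/78 =1000.29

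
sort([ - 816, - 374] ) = [  -  816,- 374 ] 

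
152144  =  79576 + 72568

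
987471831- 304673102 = 682798729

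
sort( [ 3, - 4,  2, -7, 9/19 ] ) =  [ - 7,-4 , 9/19, 2, 3 ] 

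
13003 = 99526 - 86523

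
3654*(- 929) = - 3394566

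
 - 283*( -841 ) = 238003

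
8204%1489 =759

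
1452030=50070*29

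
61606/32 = 30803/16= 1925.19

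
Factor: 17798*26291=467927218 = 2^1*11^1*61^1*431^1*809^1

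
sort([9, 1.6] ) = [1.6, 9 ] 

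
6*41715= 250290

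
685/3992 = 685/3992 =0.17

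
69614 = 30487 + 39127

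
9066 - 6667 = 2399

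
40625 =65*625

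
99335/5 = 19867 = 19867.00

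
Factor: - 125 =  - 5^3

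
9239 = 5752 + 3487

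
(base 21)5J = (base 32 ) 3S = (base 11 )103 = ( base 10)124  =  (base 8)174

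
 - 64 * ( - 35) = 2240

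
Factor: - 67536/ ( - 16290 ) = 3752/905 = 2^3* 5^( - 1) * 7^1 * 67^1*181^( - 1)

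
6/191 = 6/191 = 0.03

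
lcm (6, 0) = 0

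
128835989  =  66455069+62380920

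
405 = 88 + 317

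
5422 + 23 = 5445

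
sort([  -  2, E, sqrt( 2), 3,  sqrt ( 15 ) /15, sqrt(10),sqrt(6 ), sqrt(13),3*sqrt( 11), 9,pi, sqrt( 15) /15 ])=[ - 2,  sqrt(15)/15, sqrt (15)/15, sqrt( 2) , sqrt (6),  E,3, pi,sqrt ( 10),sqrt( 13),9,3* sqrt (11) ] 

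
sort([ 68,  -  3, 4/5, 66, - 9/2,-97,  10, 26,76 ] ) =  [ - 97, - 9/2,-3,4/5 , 10, 26,66, 68,76] 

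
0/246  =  0  =  0.00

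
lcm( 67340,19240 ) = 134680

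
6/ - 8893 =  - 6/8893 =- 0.00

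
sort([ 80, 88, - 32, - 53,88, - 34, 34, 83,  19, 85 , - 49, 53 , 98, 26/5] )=[-53, - 49,  -  34, - 32, 26/5, 19,  34,53, 80, 83, 85, 88,88, 98]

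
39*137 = 5343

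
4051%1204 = 439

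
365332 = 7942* 46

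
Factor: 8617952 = 2^5*7^1*79^1*487^1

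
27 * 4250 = 114750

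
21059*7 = 147413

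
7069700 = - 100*( - 70697)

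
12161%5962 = 237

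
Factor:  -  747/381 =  - 249/127 = -3^1*83^1*127^( - 1 )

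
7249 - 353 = 6896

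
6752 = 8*844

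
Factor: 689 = 13^1 * 53^1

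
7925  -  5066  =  2859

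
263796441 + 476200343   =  739996784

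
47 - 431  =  -384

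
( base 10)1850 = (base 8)3472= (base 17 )66e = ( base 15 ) 835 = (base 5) 24400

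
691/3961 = 691/3961 = 0.17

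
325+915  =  1240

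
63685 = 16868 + 46817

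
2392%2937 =2392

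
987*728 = 718536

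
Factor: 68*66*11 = 2^3*3^1 * 11^2*17^1 = 49368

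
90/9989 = 90/9989 = 0.01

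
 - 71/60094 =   -  71/60094 =- 0.00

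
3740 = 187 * 20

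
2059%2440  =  2059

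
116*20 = 2320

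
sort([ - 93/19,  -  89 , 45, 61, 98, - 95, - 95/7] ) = [-95,-89, - 95/7 , - 93/19, 45 , 61, 98 ] 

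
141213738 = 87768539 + 53445199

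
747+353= 1100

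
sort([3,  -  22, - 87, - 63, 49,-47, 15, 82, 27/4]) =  [ - 87,- 63, - 47, - 22,3,  27/4,15,  49 , 82 ] 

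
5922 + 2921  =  8843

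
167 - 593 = - 426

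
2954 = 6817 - 3863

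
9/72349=9/72349 = 0.00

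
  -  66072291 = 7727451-73799742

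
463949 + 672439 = 1136388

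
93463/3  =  31154+ 1/3 = 31154.33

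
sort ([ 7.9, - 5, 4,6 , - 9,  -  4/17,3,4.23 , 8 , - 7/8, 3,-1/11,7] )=[ - 9, - 5 ,-7/8,- 4/17 , - 1/11,3, 3,4 , 4.23 , 6, 7,7.9, 8] 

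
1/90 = 1/90 = 0.01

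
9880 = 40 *247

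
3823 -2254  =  1569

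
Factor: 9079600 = 2^4*5^2*22699^1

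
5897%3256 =2641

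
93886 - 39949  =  53937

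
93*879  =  81747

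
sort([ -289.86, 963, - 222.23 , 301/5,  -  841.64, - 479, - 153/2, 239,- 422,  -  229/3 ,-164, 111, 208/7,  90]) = [ - 841.64,- 479, - 422, - 289.86, - 222.23,-164, - 153/2, - 229/3,208/7,301/5,90,111,239, 963] 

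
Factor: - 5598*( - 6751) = 37792098=   2^1* 3^2*43^1*157^1 *311^1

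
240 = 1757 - 1517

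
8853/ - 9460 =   -  1 + 607/9460= - 0.94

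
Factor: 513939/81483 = 171313/27161=157^( - 1 )*163^1*173^( - 1)*1051^1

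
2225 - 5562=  - 3337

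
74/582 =37/291 = 0.13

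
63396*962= 60986952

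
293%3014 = 293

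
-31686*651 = -20627586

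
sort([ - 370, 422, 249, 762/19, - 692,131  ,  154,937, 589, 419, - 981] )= [ - 981, - 692, - 370,762/19, 131,154, 249,419, 422,589,937 ]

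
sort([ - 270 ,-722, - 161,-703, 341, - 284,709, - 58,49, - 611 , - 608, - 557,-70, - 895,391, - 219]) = [ - 895, - 722, - 703,-611, - 608, -557, - 284, - 270,  -  219, - 161, - 70,-58,49,341,391,709] 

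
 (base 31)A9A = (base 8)23253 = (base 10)9899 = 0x26ab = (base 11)748a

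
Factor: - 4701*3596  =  -2^2*3^1 *29^1*31^1*1567^1 = - 16904796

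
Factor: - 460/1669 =-2^2*5^1*23^1 * 1669^(-1 )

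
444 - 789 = -345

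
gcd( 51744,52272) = 528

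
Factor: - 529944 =  -  2^3*3^1 * 71^1*311^1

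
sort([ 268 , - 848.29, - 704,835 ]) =[  -  848.29 , - 704, 268,835]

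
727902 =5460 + 722442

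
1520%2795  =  1520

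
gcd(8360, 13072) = 152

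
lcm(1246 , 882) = 78498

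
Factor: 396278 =2^1 * 198139^1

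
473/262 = 473/262 = 1.81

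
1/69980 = 1/69980 = 0.00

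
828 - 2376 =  - 1548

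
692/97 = 692/97 = 7.13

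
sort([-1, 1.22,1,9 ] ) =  [ - 1,1,1.22,9]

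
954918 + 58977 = 1013895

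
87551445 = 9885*8857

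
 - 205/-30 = 41/6 =6.83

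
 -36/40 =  -9/10=- 0.90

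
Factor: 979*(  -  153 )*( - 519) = 77739453 = 3^3*11^1 *17^1*89^1*173^1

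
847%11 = 0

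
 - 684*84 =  - 57456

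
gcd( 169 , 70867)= 1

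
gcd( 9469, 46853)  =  1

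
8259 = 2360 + 5899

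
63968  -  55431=8537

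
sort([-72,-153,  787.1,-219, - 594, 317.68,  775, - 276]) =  [-594, - 276,- 219, - 153 , - 72,317.68,  775  ,  787.1]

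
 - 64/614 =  - 32/307= -  0.10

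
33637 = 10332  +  23305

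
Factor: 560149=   560149^1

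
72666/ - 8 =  - 9084 + 3/4= - 9083.25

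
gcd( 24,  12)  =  12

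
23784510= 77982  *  305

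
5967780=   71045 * 84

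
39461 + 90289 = 129750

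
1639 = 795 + 844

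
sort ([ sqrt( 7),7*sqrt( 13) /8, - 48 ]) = [- 48, sqrt(7),7 * sqrt( 13)/8 ]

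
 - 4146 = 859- 5005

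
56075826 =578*97017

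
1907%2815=1907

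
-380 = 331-711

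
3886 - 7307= - 3421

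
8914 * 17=151538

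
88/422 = 44/211 =0.21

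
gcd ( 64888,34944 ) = 8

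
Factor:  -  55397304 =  - 2^3*3^3*256469^1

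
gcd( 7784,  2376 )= 8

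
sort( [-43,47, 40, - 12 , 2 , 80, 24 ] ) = [ - 43, - 12, 2,24,  40,47 , 80] 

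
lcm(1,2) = 2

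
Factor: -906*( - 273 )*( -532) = -2^3*3^2*7^2*13^1*19^1*151^1 = -131583816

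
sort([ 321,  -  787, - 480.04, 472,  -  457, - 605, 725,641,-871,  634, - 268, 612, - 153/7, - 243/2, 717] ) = [ - 871, -787, - 605, - 480.04, -457, - 268, - 243/2,  -  153/7, 321, 472,612,634, 641, 717 , 725] 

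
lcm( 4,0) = 0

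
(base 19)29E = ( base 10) 907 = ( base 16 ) 38B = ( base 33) RG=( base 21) 214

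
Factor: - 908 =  - 2^2 * 227^1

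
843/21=281/7 = 40.14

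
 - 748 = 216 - 964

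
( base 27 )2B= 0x41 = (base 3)2102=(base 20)35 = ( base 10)65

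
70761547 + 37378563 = 108140110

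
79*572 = 45188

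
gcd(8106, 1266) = 6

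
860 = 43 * 20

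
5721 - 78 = 5643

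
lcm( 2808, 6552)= 19656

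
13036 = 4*3259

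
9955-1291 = 8664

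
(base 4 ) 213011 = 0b100111000101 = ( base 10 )2501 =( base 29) 2S7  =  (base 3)10102122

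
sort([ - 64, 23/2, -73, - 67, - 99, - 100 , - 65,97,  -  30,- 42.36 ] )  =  [  -  100, - 99, - 73, - 67, - 65, - 64, - 42.36,-30, 23/2,97]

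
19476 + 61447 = 80923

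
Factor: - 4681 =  - 31^1 * 151^1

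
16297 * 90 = 1466730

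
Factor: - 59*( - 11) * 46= 2^1 * 11^1 * 23^1*59^1 = 29854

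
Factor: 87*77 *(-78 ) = -2^1 * 3^2*7^1*11^1*13^1*29^1 = -522522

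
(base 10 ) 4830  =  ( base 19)d74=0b1001011011110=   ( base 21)ak0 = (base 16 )12DE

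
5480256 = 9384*584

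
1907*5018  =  9569326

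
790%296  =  198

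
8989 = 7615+1374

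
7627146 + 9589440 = 17216586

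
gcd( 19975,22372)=799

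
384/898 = 192/449 = 0.43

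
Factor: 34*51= 1734 = 2^1 * 3^1*17^2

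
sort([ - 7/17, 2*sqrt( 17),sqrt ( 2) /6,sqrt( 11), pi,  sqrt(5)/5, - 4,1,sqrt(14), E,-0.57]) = [- 4 , - 0.57 , - 7/17,sqrt( 2)/6,sqrt ( 5)/5, 1,  E,pi,sqrt( 11 ),sqrt( 14), 2 * sqrt ( 17 ) ] 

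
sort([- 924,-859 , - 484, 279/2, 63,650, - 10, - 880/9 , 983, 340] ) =[ - 924, - 859, - 484,-880/9, - 10,63, 279/2,340,650,983 ]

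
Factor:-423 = -3^2 * 47^1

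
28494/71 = 28494/71 = 401.32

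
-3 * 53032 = -159096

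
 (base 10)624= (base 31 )K4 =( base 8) 1160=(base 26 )o0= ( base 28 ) m8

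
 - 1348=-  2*674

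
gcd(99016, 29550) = 2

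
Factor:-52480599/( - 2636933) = 3^1*13^( - 1)*202841^ ( - 1)*17493533^1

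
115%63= 52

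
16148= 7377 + 8771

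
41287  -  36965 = 4322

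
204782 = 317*646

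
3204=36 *89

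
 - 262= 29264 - 29526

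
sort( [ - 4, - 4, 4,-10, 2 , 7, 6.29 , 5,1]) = [ - 10, - 4, - 4,1, 2 , 4, 5, 6.29, 7]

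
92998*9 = 836982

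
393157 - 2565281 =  - 2172124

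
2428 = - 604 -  - 3032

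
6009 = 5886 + 123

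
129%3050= 129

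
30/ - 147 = - 10/49 = - 0.20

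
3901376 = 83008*47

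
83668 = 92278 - 8610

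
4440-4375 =65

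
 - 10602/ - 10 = 5301/5 = 1060.20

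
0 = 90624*0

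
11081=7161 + 3920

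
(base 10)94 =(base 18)54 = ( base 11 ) 86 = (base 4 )1132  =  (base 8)136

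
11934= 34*351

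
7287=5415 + 1872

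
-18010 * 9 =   -  162090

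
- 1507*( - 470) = 708290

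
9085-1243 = 7842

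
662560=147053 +515507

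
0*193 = 0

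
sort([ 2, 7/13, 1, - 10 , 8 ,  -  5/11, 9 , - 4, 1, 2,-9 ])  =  [-10,  -  9,-4,-5/11 , 7/13,1,1, 2, 2, 8,  9]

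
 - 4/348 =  - 1 + 86/87=- 0.01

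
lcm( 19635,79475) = 1668975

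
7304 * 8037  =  58702248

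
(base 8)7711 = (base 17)dgc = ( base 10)4041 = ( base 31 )46b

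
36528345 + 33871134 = 70399479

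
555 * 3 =1665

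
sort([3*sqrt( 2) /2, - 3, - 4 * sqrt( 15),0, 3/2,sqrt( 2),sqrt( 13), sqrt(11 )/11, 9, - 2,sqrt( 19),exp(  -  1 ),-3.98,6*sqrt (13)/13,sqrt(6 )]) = [ - 4*sqrt(15 ),- 3.98, - 3, - 2 , 0,sqrt( 11 )/11,exp(  -  1), sqrt(2 ),3/2,6*sqrt(13 )/13,3*sqrt (2 )/2,sqrt( 6 ),sqrt(13),sqrt ( 19 ) , 9] 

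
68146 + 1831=69977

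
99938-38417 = 61521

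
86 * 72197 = 6208942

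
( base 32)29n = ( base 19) 6a3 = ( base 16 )937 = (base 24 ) 427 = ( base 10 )2359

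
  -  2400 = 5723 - 8123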